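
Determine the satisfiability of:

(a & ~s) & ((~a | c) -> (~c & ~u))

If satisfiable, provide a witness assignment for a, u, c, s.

a = True, u = True, c = False, s = False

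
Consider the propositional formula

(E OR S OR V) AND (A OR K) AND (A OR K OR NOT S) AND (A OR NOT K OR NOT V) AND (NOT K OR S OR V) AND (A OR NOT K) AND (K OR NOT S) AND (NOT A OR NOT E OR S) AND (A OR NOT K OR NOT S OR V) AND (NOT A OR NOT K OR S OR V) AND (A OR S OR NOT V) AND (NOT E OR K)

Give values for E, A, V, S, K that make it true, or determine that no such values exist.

E=T, A=T, V=F, S=T, K=T

Set E = True.
  then (NOT E OR K) forces K = True.
  then (A OR NOT K) forces A = True.
  then (NOT A OR NOT E OR S) forces S = True.
Set V = False.
All clauses satisfied.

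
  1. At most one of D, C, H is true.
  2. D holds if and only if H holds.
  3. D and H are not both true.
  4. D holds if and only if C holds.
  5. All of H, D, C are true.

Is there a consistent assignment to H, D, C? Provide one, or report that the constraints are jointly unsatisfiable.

No satisfying assignment exists.

Case H = True:
  (1) with H=T forces D = False.
  Constraint (2) is violated (D=F, H=T) — contradiction.
Case H = False:
  Constraint (5) is violated (H=F) — contradiction.
Both cases fail — unsatisfiable.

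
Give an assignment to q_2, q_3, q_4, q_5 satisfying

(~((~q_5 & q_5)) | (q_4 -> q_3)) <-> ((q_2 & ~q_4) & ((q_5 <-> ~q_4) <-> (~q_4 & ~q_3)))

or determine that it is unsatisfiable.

q_2=T, q_3=F, q_4=F, q_5=T

  (~((~q_5 & q_5)) | (q_4 -> q_3)) <-> ((q_2 & ~q_4) & ((q_5 <-> ~q_4) <-> (~q_4 & ~q_3))) = True
    ~((~q_5 & q_5)) | (q_4 -> q_3) = True
      ~((~q_5 & q_5)) = True
        ~q_5 & q_5 = False
          ~q_5 = False
      q_4 -> q_3 = True
    (q_2 & ~q_4) & ((q_5 <-> ~q_4) <-> (~q_4 & ~q_3)) = True
      q_2 & ~q_4 = True
        ~q_4 = True
      (q_5 <-> ~q_4) <-> (~q_4 & ~q_3) = True
        q_5 <-> ~q_4 = True
          ~q_4 = True
        ~q_4 & ~q_3 = True
          ~q_4 = True
          ~q_3 = True
The formula evaluates to True.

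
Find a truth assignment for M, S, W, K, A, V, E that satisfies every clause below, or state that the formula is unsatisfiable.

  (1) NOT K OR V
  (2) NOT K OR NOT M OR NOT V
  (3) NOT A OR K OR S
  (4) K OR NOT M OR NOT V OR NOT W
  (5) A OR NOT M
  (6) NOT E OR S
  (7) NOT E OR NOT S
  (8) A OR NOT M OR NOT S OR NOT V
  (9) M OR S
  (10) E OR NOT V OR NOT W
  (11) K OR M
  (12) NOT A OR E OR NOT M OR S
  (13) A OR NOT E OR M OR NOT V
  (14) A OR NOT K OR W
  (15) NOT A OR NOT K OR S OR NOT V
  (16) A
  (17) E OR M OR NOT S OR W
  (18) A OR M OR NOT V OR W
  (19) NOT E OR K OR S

Unit clause (A) forces A = True.
Set M = True.
Try S = False:
  (NOT A OR K OR S) forces K = True.
  (NOT K OR V) forces V = True.
  clause (NOT K OR NOT M OR NOT V) is falsified — backtrack.
So S = True.
  then (NOT E OR NOT S) forces E = False.
Set W = True.
  then (E OR NOT V OR NOT W) forces V = False.
  then (NOT K OR V) forces K = False.
All clauses satisfied.

M=T, S=T, W=T, K=F, A=T, V=F, E=F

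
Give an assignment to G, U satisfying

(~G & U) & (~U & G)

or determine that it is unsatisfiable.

Case G = True: the conjunct ~G is False.
Case G = False: the conjunct G is False.
Both cases fail — unsatisfiable.

No satisfying assignment exists.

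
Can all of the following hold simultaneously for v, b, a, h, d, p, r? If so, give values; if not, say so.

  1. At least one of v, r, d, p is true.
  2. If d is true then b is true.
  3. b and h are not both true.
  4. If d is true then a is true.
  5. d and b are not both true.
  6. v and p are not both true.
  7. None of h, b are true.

v = False; b = False; a = False; h = False; d = False; p = False; r = True

  (1) {v, r, d, p}: 1 true — at least one ✓
  (2) d=F ⇒ b: vacuous ✓
  (3) b=F, h=F — not both ✓
  (4) d=F ⇒ a: vacuous ✓
  (5) d=F, b=F — not both ✓
  (6) v=F, p=F — not both ✓
  (7) {h, b}: 0 true — none ✓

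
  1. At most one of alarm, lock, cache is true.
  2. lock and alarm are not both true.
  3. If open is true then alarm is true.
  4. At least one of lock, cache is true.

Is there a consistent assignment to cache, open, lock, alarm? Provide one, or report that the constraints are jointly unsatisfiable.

cache = False; open = False; lock = True; alarm = False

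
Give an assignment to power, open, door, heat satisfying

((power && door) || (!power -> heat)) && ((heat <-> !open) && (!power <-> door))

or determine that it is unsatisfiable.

power=T; open=F; door=F; heat=T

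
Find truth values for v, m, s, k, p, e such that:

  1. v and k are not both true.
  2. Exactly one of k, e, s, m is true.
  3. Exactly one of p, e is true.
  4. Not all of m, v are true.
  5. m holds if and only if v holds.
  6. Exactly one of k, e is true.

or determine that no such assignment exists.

v=F, m=F, s=F, k=T, p=T, e=F

  (1) v=F, k=T — not both ✓
  (2) {k, e, s, m}: 1 true — exactly one ✓
  (3) {p, e}: 1 true — exactly one ✓
  (4) {m, v}: 0/2 true — not all ✓
  (5) m=F, v=F — same ✓
  (6) {k, e}: 1 true — exactly one ✓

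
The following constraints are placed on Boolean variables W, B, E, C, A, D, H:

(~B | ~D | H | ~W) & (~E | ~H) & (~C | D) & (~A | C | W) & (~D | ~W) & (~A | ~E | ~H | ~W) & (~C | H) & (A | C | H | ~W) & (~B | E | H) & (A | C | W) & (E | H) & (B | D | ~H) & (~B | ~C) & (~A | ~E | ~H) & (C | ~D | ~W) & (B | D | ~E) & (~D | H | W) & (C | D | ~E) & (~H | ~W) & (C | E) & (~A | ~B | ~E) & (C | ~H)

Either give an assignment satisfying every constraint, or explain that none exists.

W = False, B = False, E = False, C = True, A = True, D = True, H = True

Set W = False.
Try B = True:
  (~B | ~C) forces C = False.
  (~A | C | W) forces A = False.
  clause (A | C | W) is falsified — backtrack.
So B = False.
Set E = False.
  then (E | H) forces H = True.
  then (B | D | ~H) forces D = True.
  then (C | E) forces C = True.
Set A = True.
All clauses satisfied.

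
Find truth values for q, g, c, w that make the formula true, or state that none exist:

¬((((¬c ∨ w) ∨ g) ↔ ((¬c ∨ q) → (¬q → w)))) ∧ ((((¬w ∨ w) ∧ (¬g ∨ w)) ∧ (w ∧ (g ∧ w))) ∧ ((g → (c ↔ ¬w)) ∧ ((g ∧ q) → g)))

Unsatisfiable — no assignment works.

Case w = True: the conjunct ¬((((¬c ∨ w) ∨ g) ↔ ((¬c ∨ q) → (¬q → w)))) becomes ¬((True ↔ True)) = False.
Case w = False: the conjunct w is False.
Both cases fail — unsatisfiable.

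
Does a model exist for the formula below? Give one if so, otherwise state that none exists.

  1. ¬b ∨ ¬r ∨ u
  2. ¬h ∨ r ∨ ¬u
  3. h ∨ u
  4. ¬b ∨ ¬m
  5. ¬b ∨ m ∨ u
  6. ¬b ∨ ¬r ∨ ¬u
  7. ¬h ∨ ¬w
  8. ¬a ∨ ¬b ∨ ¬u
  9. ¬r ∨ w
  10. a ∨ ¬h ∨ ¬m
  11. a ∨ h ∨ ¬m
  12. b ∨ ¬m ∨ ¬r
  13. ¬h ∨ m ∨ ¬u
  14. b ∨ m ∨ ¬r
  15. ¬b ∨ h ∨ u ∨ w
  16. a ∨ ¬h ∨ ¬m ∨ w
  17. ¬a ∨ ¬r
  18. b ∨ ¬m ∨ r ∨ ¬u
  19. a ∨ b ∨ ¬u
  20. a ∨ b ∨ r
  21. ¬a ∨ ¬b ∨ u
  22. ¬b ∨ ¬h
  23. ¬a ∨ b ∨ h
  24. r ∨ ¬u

Set a = True.
  then (¬a ∨ ¬r) forces r = False.
  then (r ∨ ¬u) forces u = False.
  then (h ∨ u) forces h = True.
  then (¬h ∨ ¬w) forces w = False.
  then (¬a ∨ ¬b ∨ u) forces b = False.
Set m = False.
All clauses satisfied.

a = True; m = False; w = False; b = False; r = False; u = False; h = True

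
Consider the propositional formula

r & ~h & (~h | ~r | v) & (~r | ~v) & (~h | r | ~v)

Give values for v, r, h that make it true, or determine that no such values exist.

v = False; r = True; h = False

Unit clause (r) forces r = True.
Unit clause (~h) forces h = False.
In (~r | ~v) only ~v is left, so v = False.
Check each clause:
  (r): r holds.
  (~h): ~h holds.
  (~h | ~r | v): ~h holds.
  (~r | ~v): ~v holds.
  (~h | r | ~v): ~h holds.
All clauses satisfied.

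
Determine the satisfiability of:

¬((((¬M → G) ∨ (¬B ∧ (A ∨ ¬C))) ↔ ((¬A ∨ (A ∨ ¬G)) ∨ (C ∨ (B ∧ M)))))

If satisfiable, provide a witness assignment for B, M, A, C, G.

B=F, M=F, A=F, C=T, G=F

  ¬((((¬M → G) ∨ (¬B ∧ (A ∨ ¬C))) ↔ ((¬A ∨ (A ∨ ¬G)) ∨ (C ∨ (B ∧ M))))) = True
    ((¬M → G) ∨ (¬B ∧ (A ∨ ¬C))) ↔ ((¬A ∨ (A ∨ ¬G)) ∨ (C ∨ (B ∧ M))) = False
      (¬M → G) ∨ (¬B ∧ (A ∨ ¬C)) = False
        ¬M → G = False
          ¬M = True
        ¬B ∧ (A ∨ ¬C) = False
          ¬B = True
          A ∨ ¬C = False
            ¬C = False
      (¬A ∨ (A ∨ ¬G)) ∨ (C ∨ (B ∧ M)) = True
        ¬A ∨ (A ∨ ¬G) = True
          ¬A = True
          A ∨ ¬G = True
            ¬G = True
        C ∨ (B ∧ M) = True
          B ∧ M = False
The formula evaluates to True.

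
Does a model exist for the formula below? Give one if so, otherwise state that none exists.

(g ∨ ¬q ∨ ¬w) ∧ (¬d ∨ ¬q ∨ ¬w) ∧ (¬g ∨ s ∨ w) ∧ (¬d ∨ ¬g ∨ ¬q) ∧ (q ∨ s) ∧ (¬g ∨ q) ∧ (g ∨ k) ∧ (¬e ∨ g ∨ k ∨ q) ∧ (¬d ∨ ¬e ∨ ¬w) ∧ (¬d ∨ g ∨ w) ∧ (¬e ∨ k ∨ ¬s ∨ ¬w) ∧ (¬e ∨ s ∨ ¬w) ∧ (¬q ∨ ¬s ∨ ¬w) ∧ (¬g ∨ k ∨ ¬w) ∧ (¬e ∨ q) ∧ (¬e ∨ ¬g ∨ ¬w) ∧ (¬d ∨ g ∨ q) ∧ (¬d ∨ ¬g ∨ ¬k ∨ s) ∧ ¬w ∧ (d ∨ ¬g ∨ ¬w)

k=F, g=T, q=T, s=T, d=F, w=F, e=T

Unit clause (¬w) forces w = False.
Set k = False.
  then (g ∨ k) forces g = True.
  then (¬g ∨ s ∨ w) forces s = True.
  then (¬g ∨ q) forces q = True.
  then (¬d ∨ ¬g ∨ ¬q) forces d = False.
Set e = True.
All clauses satisfied.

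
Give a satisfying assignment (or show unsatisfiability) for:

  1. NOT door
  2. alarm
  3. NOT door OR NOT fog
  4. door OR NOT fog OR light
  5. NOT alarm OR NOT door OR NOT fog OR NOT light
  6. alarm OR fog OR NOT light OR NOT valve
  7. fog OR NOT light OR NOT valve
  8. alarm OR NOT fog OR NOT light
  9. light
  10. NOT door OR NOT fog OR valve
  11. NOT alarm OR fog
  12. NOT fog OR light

valve = False, light = True, alarm = True, door = False, fog = True

Unit clause (NOT door) forces door = False.
Unit clause (alarm) forces alarm = True.
Unit clause (light) forces light = True.
In (NOT alarm OR fog) only fog is left, so fog = True.
Set valve = False.
All clauses satisfied.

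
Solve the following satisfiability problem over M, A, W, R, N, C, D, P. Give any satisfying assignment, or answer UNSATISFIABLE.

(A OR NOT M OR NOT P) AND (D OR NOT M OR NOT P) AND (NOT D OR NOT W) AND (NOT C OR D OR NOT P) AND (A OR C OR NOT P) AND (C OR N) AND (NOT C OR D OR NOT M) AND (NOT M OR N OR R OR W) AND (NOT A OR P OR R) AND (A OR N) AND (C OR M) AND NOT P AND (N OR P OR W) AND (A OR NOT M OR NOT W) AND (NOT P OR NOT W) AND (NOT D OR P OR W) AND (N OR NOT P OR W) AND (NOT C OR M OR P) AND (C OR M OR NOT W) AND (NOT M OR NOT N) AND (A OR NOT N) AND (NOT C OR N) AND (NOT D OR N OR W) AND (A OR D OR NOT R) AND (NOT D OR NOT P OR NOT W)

UNSATISFIABLE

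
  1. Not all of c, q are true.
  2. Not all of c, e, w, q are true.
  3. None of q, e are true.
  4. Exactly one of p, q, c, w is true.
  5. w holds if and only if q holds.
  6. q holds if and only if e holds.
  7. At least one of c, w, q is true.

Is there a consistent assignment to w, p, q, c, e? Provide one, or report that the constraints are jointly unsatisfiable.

w=F, p=F, q=F, c=T, e=F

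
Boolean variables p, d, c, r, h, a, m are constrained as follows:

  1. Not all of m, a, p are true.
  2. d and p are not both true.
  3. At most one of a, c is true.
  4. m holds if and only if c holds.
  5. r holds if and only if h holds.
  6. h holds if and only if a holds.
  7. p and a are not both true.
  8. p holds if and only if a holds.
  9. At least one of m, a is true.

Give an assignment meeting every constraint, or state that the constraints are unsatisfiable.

p=F, d=F, c=T, r=F, h=F, a=F, m=T

  (1) {m, a, p}: 1/3 true — not all ✓
  (2) d=F, p=F — not both ✓
  (3) {a, c}: 1 true — at most one ✓
  (4) m=T, c=T — same ✓
  (5) r=F, h=F — same ✓
  (6) h=F, a=F — same ✓
  (7) p=F, a=F — not both ✓
  (8) p=F, a=F — same ✓
  (9) {m, a}: 1 true — at least one ✓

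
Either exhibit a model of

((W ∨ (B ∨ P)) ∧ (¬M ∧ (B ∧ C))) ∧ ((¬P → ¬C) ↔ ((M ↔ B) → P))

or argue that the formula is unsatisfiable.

B: True; W: True; C: True; P: True; M: False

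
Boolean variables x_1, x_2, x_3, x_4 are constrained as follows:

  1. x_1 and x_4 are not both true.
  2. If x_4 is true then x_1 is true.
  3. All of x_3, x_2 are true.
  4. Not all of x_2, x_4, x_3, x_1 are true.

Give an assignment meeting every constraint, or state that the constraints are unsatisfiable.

x_1 = False, x_2 = True, x_3 = True, x_4 = False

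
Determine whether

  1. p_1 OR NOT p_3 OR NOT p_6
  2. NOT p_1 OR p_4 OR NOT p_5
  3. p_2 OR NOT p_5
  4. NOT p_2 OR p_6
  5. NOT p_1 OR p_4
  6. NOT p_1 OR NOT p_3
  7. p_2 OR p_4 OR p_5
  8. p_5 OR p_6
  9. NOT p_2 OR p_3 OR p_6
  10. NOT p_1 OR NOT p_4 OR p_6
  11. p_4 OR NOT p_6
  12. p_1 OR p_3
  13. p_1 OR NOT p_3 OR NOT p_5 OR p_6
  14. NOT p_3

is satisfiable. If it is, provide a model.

p_1 = True, p_2 = False, p_3 = False, p_4 = True, p_5 = False, p_6 = True

Unit clause (NOT p_3) forces p_3 = False.
In (p_1 OR p_3) only p_1 is left, so p_1 = True.
In (NOT p_1 OR p_4) only p_4 is left, so p_4 = True.
In (NOT p_1 OR NOT p_4 OR p_6) only p_6 is left, so p_6 = True.
Set p_2 = False.
  then (p_2 OR NOT p_5) forces p_5 = False.
All clauses satisfied.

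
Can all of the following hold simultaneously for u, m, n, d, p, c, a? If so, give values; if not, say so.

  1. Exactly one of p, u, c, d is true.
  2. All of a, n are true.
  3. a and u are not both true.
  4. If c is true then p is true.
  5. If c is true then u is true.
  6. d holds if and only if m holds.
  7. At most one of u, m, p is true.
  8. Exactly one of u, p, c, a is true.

u: False, m: True, n: True, d: True, p: False, c: False, a: True

  (1) {p, u, c, d}: 1 true — exactly one ✓
  (2) {a, n}: all 2 true ✓
  (3) a=T, u=F — not both ✓
  (4) c=F ⇒ p: vacuous ✓
  (5) c=F ⇒ u: vacuous ✓
  (6) d=T, m=T — same ✓
  (7) {u, m, p}: 1 true — at most one ✓
  (8) {u, p, c, a}: 1 true — exactly one ✓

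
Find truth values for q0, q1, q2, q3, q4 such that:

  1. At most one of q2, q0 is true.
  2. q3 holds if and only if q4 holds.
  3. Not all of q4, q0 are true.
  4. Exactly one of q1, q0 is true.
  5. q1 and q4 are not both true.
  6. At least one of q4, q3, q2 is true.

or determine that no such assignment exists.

q0=F, q1=T, q2=T, q3=F, q4=F

  (1) {q2, q0}: 1 true — at most one ✓
  (2) q3=F, q4=F — same ✓
  (3) {q4, q0}: 0/2 true — not all ✓
  (4) {q1, q0}: 1 true — exactly one ✓
  (5) q1=T, q4=F — not both ✓
  (6) {q4, q3, q2}: 1 true — at least one ✓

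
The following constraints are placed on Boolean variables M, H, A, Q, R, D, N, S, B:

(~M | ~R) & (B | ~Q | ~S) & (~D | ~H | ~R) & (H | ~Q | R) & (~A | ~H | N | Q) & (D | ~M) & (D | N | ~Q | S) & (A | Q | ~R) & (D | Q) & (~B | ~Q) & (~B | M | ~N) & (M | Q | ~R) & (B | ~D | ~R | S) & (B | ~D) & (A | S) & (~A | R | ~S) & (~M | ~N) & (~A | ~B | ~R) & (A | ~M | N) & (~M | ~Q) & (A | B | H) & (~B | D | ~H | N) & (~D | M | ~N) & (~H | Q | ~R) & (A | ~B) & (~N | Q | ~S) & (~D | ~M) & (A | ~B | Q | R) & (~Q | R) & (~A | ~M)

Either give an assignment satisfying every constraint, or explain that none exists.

Try M = True:
  (~M | ~R) forces R = False.
  (D | ~M) forces D = True.
  clause (~D | ~M) is falsified — backtrack.
So M = False.
Set H = False.
Set A = True.
Set Q = True.
  then (H | ~Q | R) forces R = True.
  then (~B | ~Q) forces B = False.
  then (B | ~D) forces D = False.
  then (B | ~Q | ~S) forces S = False.
  then (D | N | ~Q | S) forces N = True.
All clauses satisfied.

M = False, H = False, A = True, Q = True, R = True, D = False, N = True, S = False, B = False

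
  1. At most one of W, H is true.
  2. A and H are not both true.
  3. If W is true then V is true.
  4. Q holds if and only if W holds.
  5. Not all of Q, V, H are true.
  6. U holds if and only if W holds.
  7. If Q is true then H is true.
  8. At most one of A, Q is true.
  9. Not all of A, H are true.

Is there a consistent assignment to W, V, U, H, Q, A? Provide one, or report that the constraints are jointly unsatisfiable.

W = False, V = False, U = False, H = False, Q = False, A = True

  (1) {W, H}: 0 true — at most one ✓
  (2) A=T, H=F — not both ✓
  (3) W=F ⇒ V: vacuous ✓
  (4) Q=F, W=F — same ✓
  (5) {Q, V, H}: 0/3 true — not all ✓
  (6) U=F, W=F — same ✓
  (7) Q=F ⇒ H: vacuous ✓
  (8) {A, Q}: 1 true — at most one ✓
  (9) {A, H}: 1/2 true — not all ✓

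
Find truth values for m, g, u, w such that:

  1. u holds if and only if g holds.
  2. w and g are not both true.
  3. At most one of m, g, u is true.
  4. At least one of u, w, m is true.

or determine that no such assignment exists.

m=T, g=F, u=F, w=T

  (1) u=F, g=F — same ✓
  (2) w=T, g=F — not both ✓
  (3) {m, g, u}: 1 true — at most one ✓
  (4) {u, w, m}: 2 true — at least one ✓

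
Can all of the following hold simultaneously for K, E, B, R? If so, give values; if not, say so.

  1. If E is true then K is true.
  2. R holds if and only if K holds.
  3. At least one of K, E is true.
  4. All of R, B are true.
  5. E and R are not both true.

K = True; E = False; B = True; R = True

  (1) E=F ⇒ K: vacuous ✓
  (2) R=T, K=T — same ✓
  (3) {K, E}: 1 true — at least one ✓
  (4) {R, B}: all 2 true ✓
  (5) E=F, R=T — not both ✓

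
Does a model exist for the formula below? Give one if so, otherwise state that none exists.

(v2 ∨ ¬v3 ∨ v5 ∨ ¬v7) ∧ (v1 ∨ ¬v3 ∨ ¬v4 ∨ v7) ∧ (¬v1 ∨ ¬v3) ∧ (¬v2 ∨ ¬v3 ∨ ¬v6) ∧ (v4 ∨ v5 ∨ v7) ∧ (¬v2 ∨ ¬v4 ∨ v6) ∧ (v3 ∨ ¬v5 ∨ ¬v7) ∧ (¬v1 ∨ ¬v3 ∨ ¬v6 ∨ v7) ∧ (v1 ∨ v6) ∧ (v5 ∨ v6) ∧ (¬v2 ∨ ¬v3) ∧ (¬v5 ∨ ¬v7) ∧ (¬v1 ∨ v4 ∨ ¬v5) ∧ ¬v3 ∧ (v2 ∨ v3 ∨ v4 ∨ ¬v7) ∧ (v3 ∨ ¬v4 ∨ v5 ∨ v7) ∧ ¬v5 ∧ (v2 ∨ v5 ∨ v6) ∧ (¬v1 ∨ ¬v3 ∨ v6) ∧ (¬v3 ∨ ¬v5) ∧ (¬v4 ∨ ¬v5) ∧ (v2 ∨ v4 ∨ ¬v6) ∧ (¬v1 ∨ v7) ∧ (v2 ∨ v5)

v1=T, v2=T, v3=F, v4=F, v5=F, v6=T, v7=T

Unit clause (¬v3) forces v3 = False.
Unit clause (¬v5) forces v5 = False.
In (v2 ∨ v5) only v2 is left, so v2 = True.
In (v5 ∨ v6) only v6 is left, so v6 = True.
Set v1 = True.
  then (¬v1 ∨ v7) forces v7 = True.
Set v4 = False.
All clauses satisfied.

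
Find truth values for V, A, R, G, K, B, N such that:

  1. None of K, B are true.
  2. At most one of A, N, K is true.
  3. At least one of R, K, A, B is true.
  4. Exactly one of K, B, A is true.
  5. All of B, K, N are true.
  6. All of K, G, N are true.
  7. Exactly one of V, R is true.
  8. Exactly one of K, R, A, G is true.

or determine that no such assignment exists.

The formula is unsatisfiable.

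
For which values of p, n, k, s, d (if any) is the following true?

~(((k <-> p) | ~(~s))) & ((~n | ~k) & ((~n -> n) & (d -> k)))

p = True, n = True, k = False, s = False, d = False

  ~(((k <-> p) | ~(~s))) = True
    (k <-> p) | ~(~s) = False
      k <-> p = False
      ~(~s) = False
        ~s = True
  (~n | ~k) & ((~n -> n) & (d -> k)) = True
    ~n | ~k = True
      ~n = False
      ~k = True
    (~n -> n) & (d -> k) = True
      ~n -> n = True
        ~n = False
      d -> k = True
Both conjuncts True, so the formula holds.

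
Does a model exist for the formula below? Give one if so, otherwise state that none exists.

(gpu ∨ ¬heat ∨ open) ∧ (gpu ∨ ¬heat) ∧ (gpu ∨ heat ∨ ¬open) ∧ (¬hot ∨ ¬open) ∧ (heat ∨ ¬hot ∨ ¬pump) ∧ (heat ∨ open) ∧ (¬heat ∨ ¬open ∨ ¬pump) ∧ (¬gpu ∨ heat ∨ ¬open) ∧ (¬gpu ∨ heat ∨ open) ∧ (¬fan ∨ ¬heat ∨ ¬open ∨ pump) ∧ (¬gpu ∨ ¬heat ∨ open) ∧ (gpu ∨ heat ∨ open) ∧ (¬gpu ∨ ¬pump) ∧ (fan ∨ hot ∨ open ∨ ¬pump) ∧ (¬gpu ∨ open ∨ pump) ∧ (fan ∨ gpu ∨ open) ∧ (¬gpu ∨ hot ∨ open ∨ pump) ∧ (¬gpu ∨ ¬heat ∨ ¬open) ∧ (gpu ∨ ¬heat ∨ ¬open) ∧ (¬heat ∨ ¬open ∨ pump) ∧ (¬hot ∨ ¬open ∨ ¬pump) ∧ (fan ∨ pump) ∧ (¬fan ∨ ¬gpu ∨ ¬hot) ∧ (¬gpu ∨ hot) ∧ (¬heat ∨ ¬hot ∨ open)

Case heat = True:
  (gpu ∨ ¬heat) forces gpu = True.
  (¬gpu ∨ ¬heat ∨ open) forces open = True.
  Clause (¬gpu ∨ ¬heat ∨ ¬open) is falsified — contradiction.
Case heat = False:
  (heat ∨ open) forces open = True.
  (gpu ∨ heat ∨ ¬open) forces gpu = True.
  Clause (¬gpu ∨ heat ∨ ¬open) is falsified — contradiction.
Both cases fail, so the formula is unsatisfiable.

Unsatisfiable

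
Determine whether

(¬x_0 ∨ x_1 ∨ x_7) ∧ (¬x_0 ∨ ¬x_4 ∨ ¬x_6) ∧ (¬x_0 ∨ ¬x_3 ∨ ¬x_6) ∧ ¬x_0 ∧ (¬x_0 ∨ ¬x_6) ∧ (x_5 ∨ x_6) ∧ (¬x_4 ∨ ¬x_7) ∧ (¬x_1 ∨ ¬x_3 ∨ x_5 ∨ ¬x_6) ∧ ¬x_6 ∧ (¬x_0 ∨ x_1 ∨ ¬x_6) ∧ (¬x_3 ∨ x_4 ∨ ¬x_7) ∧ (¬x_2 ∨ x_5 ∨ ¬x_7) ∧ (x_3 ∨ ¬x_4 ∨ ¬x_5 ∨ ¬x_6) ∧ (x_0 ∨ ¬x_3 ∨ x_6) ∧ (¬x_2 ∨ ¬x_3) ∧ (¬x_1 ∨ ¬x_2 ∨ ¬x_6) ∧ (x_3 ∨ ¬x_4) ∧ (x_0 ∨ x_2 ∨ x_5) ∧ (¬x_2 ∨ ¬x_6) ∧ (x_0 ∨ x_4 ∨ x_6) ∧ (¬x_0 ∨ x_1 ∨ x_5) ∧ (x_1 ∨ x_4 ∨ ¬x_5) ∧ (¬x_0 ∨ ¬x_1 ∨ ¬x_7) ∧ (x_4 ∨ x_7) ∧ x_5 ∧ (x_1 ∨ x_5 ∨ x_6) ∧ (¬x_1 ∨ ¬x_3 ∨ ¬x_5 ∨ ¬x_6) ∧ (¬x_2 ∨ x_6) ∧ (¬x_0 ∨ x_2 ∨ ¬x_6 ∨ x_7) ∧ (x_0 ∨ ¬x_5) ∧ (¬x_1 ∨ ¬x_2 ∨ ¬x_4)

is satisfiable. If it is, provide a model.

No satisfying assignment exists.

Case x_5 = True:
  (¬x_0) forces x_0 = False.
  Clause (x_0 ∨ ¬x_5) is falsified — contradiction.
Case x_5 = False:
  Clause (x_5) is falsified — contradiction.
Both cases fail, so the formula is unsatisfiable.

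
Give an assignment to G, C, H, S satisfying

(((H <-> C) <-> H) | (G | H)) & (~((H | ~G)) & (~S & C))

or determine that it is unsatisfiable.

G: True; C: True; H: False; S: False

  ((H <-> C) <-> H) | (G | H) = True
    (H <-> C) <-> H = True
      H <-> C = False
    G | H = True
  ~((H | ~G)) & (~S & C) = True
    ~((H | ~G)) = True
      H | ~G = False
        ~G = False
    ~S & C = True
      ~S = True
Both conjuncts True, so the formula holds.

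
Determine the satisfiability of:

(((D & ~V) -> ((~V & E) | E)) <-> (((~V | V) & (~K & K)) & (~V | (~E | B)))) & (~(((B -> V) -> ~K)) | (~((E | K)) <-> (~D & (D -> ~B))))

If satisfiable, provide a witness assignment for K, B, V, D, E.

K = True, B = False, V = False, D = True, E = False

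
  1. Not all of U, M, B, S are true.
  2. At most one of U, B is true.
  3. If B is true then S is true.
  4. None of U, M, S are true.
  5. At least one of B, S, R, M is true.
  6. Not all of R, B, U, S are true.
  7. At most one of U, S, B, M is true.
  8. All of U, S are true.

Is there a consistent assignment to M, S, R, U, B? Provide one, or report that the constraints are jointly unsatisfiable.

Unsatisfiable — no assignment works.

Case S = True:
  Constraint (4) is violated (S=T) — contradiction.
Case S = False:
  Constraint (8) is violated (S=F) — contradiction.
Both cases fail — unsatisfiable.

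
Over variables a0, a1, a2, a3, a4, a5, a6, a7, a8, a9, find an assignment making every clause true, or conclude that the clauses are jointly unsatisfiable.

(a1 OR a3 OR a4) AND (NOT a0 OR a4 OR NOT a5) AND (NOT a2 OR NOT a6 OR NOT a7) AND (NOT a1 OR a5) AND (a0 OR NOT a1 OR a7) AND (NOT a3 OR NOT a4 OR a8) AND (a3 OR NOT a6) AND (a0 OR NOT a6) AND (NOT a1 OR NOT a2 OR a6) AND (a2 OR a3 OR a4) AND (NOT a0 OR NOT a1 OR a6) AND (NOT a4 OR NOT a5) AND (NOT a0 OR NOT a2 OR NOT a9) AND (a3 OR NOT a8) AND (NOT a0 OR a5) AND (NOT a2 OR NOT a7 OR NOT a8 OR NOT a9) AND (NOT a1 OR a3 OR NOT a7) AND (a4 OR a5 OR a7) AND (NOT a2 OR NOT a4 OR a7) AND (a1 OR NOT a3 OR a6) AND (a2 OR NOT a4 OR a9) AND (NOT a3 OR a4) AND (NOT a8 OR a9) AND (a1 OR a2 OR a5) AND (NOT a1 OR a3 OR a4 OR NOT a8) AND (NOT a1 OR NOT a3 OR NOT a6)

Try a0 = True:
  (NOT a0 OR a5) forces a5 = True.
  (NOT a0 OR a4 OR NOT a5) forces a4 = True.
  clause (NOT a4 OR NOT a5) is falsified — backtrack.
So a0 = False.
  then (a0 OR NOT a6) forces a6 = False.
Set a1 = False.
  then (a1 OR NOT a3 OR a6) forces a3 = False.
  then (a1 OR a3 OR a4) forces a4 = True.
  then (NOT a4 OR NOT a5) forces a5 = False.
  then (a3 OR NOT a8) forces a8 = False.
  then (a1 OR a2 OR a5) forces a2 = True.
  then (NOT a2 OR NOT a4 OR a7) forces a7 = True.
Set a9 = True.
All clauses satisfied.

a0: False, a1: False, a2: True, a3: False, a4: True, a5: False, a6: False, a7: True, a8: False, a9: True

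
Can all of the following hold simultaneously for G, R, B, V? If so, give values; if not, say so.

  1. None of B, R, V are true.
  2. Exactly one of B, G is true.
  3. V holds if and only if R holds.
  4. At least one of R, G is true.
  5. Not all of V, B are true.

G = True, R = False, B = False, V = False

  (1) {B, R, V}: 0 true — none ✓
  (2) {B, G}: 1 true — exactly one ✓
  (3) V=F, R=F — same ✓
  (4) {R, G}: 1 true — at least one ✓
  (5) {V, B}: 0/2 true — not all ✓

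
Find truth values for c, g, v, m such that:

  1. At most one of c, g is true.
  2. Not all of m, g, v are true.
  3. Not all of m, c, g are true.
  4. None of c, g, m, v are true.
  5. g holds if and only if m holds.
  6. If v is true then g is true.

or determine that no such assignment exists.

c=F; g=F; v=F; m=F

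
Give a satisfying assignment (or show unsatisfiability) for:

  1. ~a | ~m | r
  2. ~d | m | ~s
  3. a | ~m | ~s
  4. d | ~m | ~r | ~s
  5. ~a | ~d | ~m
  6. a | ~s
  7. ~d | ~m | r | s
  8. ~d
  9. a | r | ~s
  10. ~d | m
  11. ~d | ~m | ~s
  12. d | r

r = True; d = False; m = False; a = False; s = False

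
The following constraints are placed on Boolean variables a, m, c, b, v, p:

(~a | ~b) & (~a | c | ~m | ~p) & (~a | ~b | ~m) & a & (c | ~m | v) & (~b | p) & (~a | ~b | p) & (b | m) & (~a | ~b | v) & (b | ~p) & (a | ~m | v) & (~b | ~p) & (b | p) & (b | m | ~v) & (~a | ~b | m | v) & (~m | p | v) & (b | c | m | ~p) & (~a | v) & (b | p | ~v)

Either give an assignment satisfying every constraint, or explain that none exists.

Unsatisfiable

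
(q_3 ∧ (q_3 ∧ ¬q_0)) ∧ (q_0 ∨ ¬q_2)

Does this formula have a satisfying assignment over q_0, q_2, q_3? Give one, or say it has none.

q_0: False, q_2: False, q_3: True

  q_3 ∧ (q_3 ∧ ¬q_0) = True
    q_3 ∧ ¬q_0 = True
      ¬q_0 = True
  q_0 ∨ ¬q_2 = True
    ¬q_2 = True
Both conjuncts True, so the formula holds.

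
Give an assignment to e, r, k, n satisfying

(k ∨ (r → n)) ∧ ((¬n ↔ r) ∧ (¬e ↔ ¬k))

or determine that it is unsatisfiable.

e: True, r: True, k: True, n: False

  k ∨ (r → n) = True
    r → n = False
  (¬n ↔ r) ∧ (¬e ↔ ¬k) = True
    ¬n ↔ r = True
      ¬n = True
    ¬e ↔ ¬k = True
      ¬e = False
      ¬k = False
Both conjuncts True, so the formula holds.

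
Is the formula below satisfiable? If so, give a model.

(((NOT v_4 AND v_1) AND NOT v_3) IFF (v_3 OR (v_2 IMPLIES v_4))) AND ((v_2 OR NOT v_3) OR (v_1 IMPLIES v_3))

v_1: True, v_2: False, v_3: False, v_4: False

  ((NOT v_4 AND v_1) AND NOT v_3) IFF (v_3 OR (v_2 IMPLIES v_4)) = True
    (NOT v_4 AND v_1) AND NOT v_3 = True
      NOT v_4 AND v_1 = True
        NOT v_4 = True
      NOT v_3 = True
    v_3 OR (v_2 IMPLIES v_4) = True
      v_2 IMPLIES v_4 = True
  (v_2 OR NOT v_3) OR (v_1 IMPLIES v_3) = True
    v_2 OR NOT v_3 = True
      NOT v_3 = True
    v_1 IMPLIES v_3 = False
Both conjuncts True, so the formula holds.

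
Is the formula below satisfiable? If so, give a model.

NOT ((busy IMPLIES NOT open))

open: True; busy: True

  NOT ((busy IMPLIES NOT open)) = True
    busy IMPLIES NOT open = False
      NOT open = False
The formula evaluates to True.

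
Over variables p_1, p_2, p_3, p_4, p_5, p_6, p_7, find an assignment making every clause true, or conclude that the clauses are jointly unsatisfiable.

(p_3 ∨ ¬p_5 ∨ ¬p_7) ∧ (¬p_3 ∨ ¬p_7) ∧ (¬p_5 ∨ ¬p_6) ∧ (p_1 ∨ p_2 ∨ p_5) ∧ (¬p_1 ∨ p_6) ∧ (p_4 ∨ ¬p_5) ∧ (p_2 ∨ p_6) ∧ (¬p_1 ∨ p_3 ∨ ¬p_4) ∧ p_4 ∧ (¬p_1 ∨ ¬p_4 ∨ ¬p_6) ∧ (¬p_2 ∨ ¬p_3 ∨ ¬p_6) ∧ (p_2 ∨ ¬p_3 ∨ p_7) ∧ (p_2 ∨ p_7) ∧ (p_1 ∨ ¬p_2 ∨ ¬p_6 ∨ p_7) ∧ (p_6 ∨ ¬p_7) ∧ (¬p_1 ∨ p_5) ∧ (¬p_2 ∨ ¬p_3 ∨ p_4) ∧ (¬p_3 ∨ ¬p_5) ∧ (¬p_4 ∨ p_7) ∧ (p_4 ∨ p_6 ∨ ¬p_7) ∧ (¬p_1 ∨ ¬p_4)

Unit clause (p_4) forces p_4 = True.
In (¬p_4 ∨ p_7) only p_7 is left, so p_7 = True.
In (¬p_1 ∨ ¬p_4) only ¬p_1 is left, so p_1 = False.
In (¬p_3 ∨ ¬p_7) only ¬p_3 is left, so p_3 = False.
In (p_6 ∨ ¬p_7) only p_6 is left, so p_6 = True.
In (p_3 ∨ ¬p_5 ∨ ¬p_7) only ¬p_5 is left, so p_5 = False.
In (p_1 ∨ p_2 ∨ p_5) only p_2 is left, so p_2 = True.
All clauses satisfied.

p_1 = False, p_2 = True, p_3 = False, p_4 = True, p_5 = False, p_6 = True, p_7 = True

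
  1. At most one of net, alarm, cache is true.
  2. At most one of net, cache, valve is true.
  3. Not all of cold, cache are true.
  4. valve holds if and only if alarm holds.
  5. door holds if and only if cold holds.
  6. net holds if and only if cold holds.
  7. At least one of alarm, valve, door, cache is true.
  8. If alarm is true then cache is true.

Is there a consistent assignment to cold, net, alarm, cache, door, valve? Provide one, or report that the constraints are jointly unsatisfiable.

cold=F, net=F, alarm=F, cache=T, door=F, valve=F

  (1) {net, alarm, cache}: 1 true — at most one ✓
  (2) {net, cache, valve}: 1 true — at most one ✓
  (3) {cold, cache}: 1/2 true — not all ✓
  (4) valve=F, alarm=F — same ✓
  (5) door=F, cold=F — same ✓
  (6) net=F, cold=F — same ✓
  (7) {alarm, valve, door, cache}: 1 true — at least one ✓
  (8) alarm=F ⇒ cache: vacuous ✓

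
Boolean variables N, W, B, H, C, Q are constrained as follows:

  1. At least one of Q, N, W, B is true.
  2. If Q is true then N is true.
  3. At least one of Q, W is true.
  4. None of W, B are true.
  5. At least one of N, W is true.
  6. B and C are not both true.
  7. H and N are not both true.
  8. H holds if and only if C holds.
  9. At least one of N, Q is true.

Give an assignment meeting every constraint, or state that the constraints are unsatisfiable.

N = True, W = False, B = False, H = False, C = False, Q = True

  (1) {Q, N, W, B}: 2 true — at least one ✓
  (2) Q=T ⇒ N: T ✓
  (3) {Q, W}: 1 true — at least one ✓
  (4) {W, B}: 0 true — none ✓
  (5) {N, W}: 1 true — at least one ✓
  (6) B=F, C=F — not both ✓
  (7) H=F, N=T — not both ✓
  (8) H=F, C=F — same ✓
  (9) {N, Q}: 2 true — at least one ✓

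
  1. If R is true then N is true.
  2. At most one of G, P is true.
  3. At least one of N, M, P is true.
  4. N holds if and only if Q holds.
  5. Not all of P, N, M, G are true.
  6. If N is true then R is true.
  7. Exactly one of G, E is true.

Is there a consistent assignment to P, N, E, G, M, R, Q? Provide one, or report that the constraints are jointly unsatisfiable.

P=F, N=T, E=F, G=T, M=F, R=T, Q=T

  (1) R=T ⇒ N: T ✓
  (2) {G, P}: 1 true — at most one ✓
  (3) {N, M, P}: 1 true — at least one ✓
  (4) N=T, Q=T — same ✓
  (5) {P, N, M, G}: 2/4 true — not all ✓
  (6) N=T ⇒ R: T ✓
  (7) {G, E}: 1 true — exactly one ✓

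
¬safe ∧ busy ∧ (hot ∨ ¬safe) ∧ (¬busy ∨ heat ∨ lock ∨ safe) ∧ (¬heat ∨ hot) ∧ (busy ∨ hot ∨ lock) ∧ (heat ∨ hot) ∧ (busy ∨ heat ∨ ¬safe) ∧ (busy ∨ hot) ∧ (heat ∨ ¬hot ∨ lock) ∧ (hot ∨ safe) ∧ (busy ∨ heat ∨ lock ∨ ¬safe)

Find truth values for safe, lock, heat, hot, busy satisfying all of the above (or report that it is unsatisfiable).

safe = False, lock = False, heat = True, hot = True, busy = True

Unit clause (¬safe) forces safe = False.
Unit clause (busy) forces busy = True.
In (hot ∨ safe) only hot is left, so hot = True.
Set lock = False.
  then (¬busy ∨ heat ∨ lock ∨ safe) forces heat = True.
All clauses satisfied.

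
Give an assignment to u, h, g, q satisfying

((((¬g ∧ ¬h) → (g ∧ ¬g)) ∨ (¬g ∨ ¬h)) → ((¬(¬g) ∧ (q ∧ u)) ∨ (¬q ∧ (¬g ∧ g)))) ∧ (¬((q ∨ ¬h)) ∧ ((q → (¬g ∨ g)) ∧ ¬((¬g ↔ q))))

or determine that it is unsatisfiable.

Case g = True: the formula simplifies to (q ∧ u) ∧ (¬((q ∨ ¬h)) ∧ ¬(¬q)).
  q = True: the conjunct ¬((q ∨ ¬h)) becomes ¬((True ∨ ¬h)) = False.
  q = False: the conjunct q is False.
Case g = False: the conjunct (((¬g ∧ ¬h) → (g ∧ ¬g)) ∨ (¬g ∨ ¬h)) → ((¬(¬g) ∧ (q ∧ u)) ∨ (¬q ∧ (¬g ∧ g))) becomes (h ∨ True) → (False ∨ False) = False.
Both cases fail — unsatisfiable.

Unsatisfiable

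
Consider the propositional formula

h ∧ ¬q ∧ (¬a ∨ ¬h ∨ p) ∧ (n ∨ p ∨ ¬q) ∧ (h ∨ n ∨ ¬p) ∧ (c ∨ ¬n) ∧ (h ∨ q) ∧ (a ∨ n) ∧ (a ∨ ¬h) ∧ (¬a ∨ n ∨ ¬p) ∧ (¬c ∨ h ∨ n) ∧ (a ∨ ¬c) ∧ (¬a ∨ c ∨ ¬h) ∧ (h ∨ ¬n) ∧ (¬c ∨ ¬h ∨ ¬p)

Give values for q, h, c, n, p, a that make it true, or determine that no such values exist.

UNSATISFIABLE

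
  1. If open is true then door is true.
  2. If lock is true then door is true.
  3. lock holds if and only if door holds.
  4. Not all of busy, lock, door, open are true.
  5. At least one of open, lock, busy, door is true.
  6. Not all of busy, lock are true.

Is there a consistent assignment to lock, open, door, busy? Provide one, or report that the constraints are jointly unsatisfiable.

lock: False, open: False, door: False, busy: True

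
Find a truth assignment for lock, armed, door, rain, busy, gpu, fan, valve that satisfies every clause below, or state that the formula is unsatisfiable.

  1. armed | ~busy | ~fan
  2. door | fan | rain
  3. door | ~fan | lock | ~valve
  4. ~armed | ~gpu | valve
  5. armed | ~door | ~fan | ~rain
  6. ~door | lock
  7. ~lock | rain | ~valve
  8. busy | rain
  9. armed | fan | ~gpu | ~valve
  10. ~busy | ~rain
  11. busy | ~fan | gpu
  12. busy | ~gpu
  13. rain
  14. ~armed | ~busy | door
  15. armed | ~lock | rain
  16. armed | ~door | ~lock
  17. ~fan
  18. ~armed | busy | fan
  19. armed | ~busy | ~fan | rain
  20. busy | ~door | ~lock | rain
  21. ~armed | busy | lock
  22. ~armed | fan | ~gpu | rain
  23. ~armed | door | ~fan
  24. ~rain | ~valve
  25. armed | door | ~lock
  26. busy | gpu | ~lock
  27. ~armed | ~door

lock = False, armed = False, door = False, rain = True, busy = False, gpu = False, fan = False, valve = False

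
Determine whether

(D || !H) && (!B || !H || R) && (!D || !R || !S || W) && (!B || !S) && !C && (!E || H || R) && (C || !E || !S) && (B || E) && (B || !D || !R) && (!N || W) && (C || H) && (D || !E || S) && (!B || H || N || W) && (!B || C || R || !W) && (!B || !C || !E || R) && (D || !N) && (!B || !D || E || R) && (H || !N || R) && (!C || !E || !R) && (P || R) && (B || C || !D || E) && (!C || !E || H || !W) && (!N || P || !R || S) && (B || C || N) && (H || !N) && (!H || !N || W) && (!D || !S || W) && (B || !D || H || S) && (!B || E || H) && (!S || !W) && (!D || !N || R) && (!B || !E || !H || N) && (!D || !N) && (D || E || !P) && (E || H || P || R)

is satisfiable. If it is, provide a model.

R=T, C=F, P=T, B=T, W=F, H=T, E=F, N=F, D=T, S=F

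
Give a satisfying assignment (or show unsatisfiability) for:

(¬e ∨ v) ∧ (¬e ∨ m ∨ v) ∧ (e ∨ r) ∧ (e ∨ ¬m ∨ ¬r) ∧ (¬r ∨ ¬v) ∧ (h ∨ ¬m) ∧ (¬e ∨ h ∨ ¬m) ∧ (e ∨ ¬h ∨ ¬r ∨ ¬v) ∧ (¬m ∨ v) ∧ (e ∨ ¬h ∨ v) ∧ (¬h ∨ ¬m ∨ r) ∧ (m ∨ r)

h=F; r=T; m=F; e=F; v=F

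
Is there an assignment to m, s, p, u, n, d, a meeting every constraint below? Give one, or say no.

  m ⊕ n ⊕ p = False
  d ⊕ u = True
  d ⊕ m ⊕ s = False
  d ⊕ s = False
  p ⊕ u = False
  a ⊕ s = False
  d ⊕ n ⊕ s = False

m=F; s=T; p=F; u=F; n=F; d=T; a=T

m ⊕ n ⊕ p = F ⊕ F ⊕ F = False ✓
d ⊕ u = T ⊕ F = True ✓
d ⊕ m ⊕ s = T ⊕ F ⊕ T = False ✓
d ⊕ s = T ⊕ T = False ✓
p ⊕ u = F ⊕ F = False ✓
a ⊕ s = T ⊕ T = False ✓
d ⊕ n ⊕ s = T ⊕ F ⊕ T = False ✓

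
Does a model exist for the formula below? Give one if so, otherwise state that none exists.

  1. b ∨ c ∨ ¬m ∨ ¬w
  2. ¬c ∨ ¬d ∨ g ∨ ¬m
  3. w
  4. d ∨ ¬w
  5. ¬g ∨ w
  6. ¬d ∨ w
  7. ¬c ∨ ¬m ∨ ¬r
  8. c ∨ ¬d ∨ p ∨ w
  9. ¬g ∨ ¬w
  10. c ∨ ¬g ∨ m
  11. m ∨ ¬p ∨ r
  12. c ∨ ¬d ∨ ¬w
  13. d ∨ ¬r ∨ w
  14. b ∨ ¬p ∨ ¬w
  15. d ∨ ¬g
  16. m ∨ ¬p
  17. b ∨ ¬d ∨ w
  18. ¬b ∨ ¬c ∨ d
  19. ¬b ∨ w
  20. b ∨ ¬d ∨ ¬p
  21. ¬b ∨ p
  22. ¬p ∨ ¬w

Unit clause (w) forces w = True.
In (d ∨ ¬w) only d is left, so d = True.
In (¬g ∨ ¬w) only ¬g is left, so g = False.
In (c ∨ ¬d ∨ ¬w) only c is left, so c = True.
In (¬p ∨ ¬w) only ¬p is left, so p = False.
In (¬c ∨ ¬d ∨ g ∨ ¬m) only ¬m is left, so m = False.
In (¬b ∨ p) only ¬b is left, so b = False.
Set r = True.
All clauses satisfied.

m = False; c = True; d = True; r = True; p = False; g = False; w = True; b = False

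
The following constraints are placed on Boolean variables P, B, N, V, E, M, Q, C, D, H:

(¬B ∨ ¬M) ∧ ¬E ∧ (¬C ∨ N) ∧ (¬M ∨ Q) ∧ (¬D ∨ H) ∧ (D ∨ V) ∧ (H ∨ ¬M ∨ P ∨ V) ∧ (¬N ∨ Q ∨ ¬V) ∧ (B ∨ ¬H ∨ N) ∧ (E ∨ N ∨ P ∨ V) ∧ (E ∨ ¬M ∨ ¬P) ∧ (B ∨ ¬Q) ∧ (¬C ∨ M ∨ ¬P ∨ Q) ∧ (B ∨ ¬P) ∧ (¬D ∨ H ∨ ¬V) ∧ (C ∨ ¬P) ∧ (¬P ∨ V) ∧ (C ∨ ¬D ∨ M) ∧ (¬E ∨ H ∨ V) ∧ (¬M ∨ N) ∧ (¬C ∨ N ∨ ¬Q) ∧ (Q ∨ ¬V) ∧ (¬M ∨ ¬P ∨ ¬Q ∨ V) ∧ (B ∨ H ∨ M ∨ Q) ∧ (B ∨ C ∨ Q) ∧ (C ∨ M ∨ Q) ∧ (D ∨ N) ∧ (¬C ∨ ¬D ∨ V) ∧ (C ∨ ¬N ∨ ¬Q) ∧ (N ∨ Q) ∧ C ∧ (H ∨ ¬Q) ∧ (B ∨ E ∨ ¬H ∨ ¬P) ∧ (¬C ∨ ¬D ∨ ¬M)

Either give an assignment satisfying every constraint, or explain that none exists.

Unit clause (¬E) forces E = False.
Unit clause (C) forces C = True.
In (¬C ∨ N) only N is left, so N = True.
Set P = True.
  then (E ∨ ¬M ∨ ¬P) forces M = False.
  then (¬C ∨ M ∨ ¬P ∨ Q) forces Q = True.
  then (B ∨ ¬P) forces B = True.
  then (¬P ∨ V) forces V = True.
  then (H ∨ ¬Q) forces H = True.
Set D = True.
All clauses satisfied.

P = True, B = True, N = True, V = True, E = False, M = False, Q = True, C = True, D = True, H = True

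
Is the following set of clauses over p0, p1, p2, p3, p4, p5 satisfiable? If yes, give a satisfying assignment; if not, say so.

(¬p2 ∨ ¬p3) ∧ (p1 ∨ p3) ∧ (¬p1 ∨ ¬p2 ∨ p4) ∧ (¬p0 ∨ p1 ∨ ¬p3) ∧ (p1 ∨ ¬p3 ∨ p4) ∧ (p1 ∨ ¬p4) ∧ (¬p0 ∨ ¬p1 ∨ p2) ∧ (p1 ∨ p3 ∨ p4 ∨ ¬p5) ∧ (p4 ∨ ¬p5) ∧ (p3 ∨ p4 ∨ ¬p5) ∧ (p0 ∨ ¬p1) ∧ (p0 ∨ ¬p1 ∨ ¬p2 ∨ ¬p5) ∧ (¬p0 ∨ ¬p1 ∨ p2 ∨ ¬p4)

Try p0 = False:
  (p0 ∨ ¬p1) forces p1 = False.
  (p1 ∨ p3) forces p3 = True.
  (¬p2 ∨ ¬p3) forces p2 = False.
  (p1 ∨ ¬p3 ∨ p4) forces p4 = True.
  clause (p1 ∨ ¬p4) is falsified — backtrack.
So p0 = True.
Set p1 = True.
  then (¬p0 ∨ ¬p1 ∨ p2) forces p2 = True.
  then (¬p2 ∨ ¬p3) forces p3 = False.
  then (¬p1 ∨ ¬p2 ∨ p4) forces p4 = True.
Set p5 = False.
All clauses satisfied.

p0 = True; p1 = True; p2 = True; p3 = False; p4 = True; p5 = False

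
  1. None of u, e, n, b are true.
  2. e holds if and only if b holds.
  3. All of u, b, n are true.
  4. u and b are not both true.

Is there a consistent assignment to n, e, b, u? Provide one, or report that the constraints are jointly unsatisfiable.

UNSATISFIABLE

Case n = True:
  Constraint (1) is violated (n=T) — contradiction.
Case n = False:
  Constraint (3) is violated (n=F) — contradiction.
Both cases fail — unsatisfiable.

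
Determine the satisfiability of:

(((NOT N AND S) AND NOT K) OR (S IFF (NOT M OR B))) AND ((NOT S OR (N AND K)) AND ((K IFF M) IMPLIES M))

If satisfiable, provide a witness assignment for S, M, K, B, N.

S: False; M: True; K: False; B: False; N: True

  ((NOT N AND S) AND NOT K) OR (S IFF (NOT M OR B)) = True
    (NOT N AND S) AND NOT K = False
      NOT N AND S = False
        NOT N = False
      NOT K = True
    S IFF (NOT M OR B) = True
      NOT M OR B = False
        NOT M = False
  (NOT S OR (N AND K)) AND ((K IFF M) IMPLIES M) = True
    NOT S OR (N AND K) = True
      NOT S = True
      N AND K = False
    (K IFF M) IMPLIES M = True
      K IFF M = False
Both conjuncts True, so the formula holds.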